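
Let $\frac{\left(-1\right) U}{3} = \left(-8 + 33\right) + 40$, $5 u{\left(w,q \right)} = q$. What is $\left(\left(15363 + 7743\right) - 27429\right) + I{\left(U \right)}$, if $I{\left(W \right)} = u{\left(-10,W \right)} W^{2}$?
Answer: $-1487298$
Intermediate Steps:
$u{\left(w,q \right)} = \frac{q}{5}$
$U = -195$ ($U = - 3 \left(\left(-8 + 33\right) + 40\right) = - 3 \left(25 + 40\right) = \left(-3\right) 65 = -195$)
$I{\left(W \right)} = \frac{W^{3}}{5}$ ($I{\left(W \right)} = \frac{W}{5} W^{2} = \frac{W^{3}}{5}$)
$\left(\left(15363 + 7743\right) - 27429\right) + I{\left(U \right)} = \left(\left(15363 + 7743\right) - 27429\right) + \frac{\left(-195\right)^{3}}{5} = \left(23106 - 27429\right) + \frac{1}{5} \left(-7414875\right) = -4323 - 1482975 = -1487298$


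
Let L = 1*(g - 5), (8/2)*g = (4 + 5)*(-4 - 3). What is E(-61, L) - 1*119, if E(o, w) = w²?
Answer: 4985/16 ≈ 311.56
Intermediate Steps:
g = -63/4 (g = ((4 + 5)*(-4 - 3))/4 = (9*(-7))/4 = (¼)*(-63) = -63/4 ≈ -15.750)
L = -83/4 (L = 1*(-63/4 - 5) = 1*(-83/4) = -83/4 ≈ -20.750)
E(-61, L) - 1*119 = (-83/4)² - 1*119 = 6889/16 - 119 = 4985/16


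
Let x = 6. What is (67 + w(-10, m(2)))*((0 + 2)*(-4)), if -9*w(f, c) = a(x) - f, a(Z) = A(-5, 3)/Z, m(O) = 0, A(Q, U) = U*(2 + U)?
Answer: -4724/9 ≈ -524.89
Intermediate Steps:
a(Z) = 15/Z (a(Z) = (3*(2 + 3))/Z = (3*5)/Z = 15/Z)
w(f, c) = -5/18 + f/9 (w(f, c) = -(15/6 - f)/9 = -(15*(⅙) - f)/9 = -(5/2 - f)/9 = -5/18 + f/9)
(67 + w(-10, m(2)))*((0 + 2)*(-4)) = (67 + (-5/18 + (⅑)*(-10)))*((0 + 2)*(-4)) = (67 + (-5/18 - 10/9))*(2*(-4)) = (67 - 25/18)*(-8) = (1181/18)*(-8) = -4724/9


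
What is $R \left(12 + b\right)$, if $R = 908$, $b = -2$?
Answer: $9080$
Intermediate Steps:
$R \left(12 + b\right) = 908 \left(12 - 2\right) = 908 \cdot 10 = 9080$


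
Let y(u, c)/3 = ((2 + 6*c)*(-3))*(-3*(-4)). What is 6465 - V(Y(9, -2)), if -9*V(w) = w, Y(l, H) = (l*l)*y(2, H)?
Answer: 16185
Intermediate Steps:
y(u, c) = -216 - 648*c (y(u, c) = 3*(((2 + 6*c)*(-3))*(-3*(-4))) = 3*((-6 - 18*c)*12) = 3*(-72 - 216*c) = -216 - 648*c)
Y(l, H) = l²*(-216 - 648*H) (Y(l, H) = (l*l)*(-216 - 648*H) = l²*(-216 - 648*H))
V(w) = -w/9
6465 - V(Y(9, -2)) = 6465 - (-1)*9²*(-216 - 648*(-2))/9 = 6465 - (-1)*81*(-216 + 1296)/9 = 6465 - (-1)*81*1080/9 = 6465 - (-1)*87480/9 = 6465 - 1*(-9720) = 6465 + 9720 = 16185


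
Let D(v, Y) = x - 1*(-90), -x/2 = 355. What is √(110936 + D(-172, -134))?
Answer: 2*√27579 ≈ 332.14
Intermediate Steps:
x = -710 (x = -2*355 = -710)
D(v, Y) = -620 (D(v, Y) = -710 - 1*(-90) = -710 + 90 = -620)
√(110936 + D(-172, -134)) = √(110936 - 620) = √110316 = 2*√27579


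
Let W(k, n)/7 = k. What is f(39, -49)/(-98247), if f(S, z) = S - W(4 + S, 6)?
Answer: 262/98247 ≈ 0.0026667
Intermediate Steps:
W(k, n) = 7*k
f(S, z) = -28 - 6*S (f(S, z) = S - 7*(4 + S) = S - (28 + 7*S) = S + (-28 - 7*S) = -28 - 6*S)
f(39, -49)/(-98247) = (-28 - 6*39)/(-98247) = (-28 - 234)*(-1/98247) = -262*(-1/98247) = 262/98247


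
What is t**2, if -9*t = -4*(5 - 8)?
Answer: 16/9 ≈ 1.7778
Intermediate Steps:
t = -4/3 (t = -(-4)*(5 - 8)/9 = -(-4)*(-3)/9 = -1/9*12 = -4/3 ≈ -1.3333)
t**2 = (-4/3)**2 = 16/9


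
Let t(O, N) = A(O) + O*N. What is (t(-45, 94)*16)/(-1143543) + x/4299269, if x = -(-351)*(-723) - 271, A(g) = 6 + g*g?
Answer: -1079416724/38111619923 ≈ -0.028323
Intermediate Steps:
A(g) = 6 + g**2
x = -254044 (x = -351*723 - 271 = -253773 - 271 = -254044)
t(O, N) = 6 + O**2 + N*O (t(O, N) = (6 + O**2) + O*N = (6 + O**2) + N*O = 6 + O**2 + N*O)
(t(-45, 94)*16)/(-1143543) + x/4299269 = ((6 + (-45)**2 + 94*(-45))*16)/(-1143543) - 254044/4299269 = ((6 + 2025 - 4230)*16)*(-1/1143543) - 254044*1/4299269 = -2199*16*(-1/1143543) - 5908/99983 = -35184*(-1/1143543) - 5908/99983 = 11728/381181 - 5908/99983 = -1079416724/38111619923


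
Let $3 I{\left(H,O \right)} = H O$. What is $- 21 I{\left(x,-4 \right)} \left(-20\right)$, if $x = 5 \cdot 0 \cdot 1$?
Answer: $0$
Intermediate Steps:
$x = 0$ ($x = 0 \cdot 1 = 0$)
$I{\left(H,O \right)} = \frac{H O}{3}$
$- 21 I{\left(x,-4 \right)} \left(-20\right) = - 21 \cdot \frac{1}{3} \cdot 0 \left(-4\right) \left(-20\right) = \left(-21\right) 0 \left(-20\right) = 0 \left(-20\right) = 0$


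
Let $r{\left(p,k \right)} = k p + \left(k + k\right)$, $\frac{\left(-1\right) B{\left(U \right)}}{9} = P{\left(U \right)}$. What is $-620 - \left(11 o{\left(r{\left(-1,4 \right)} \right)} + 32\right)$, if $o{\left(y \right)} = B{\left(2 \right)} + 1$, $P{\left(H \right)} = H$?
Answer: $-465$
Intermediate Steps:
$B{\left(U \right)} = - 9 U$
$r{\left(p,k \right)} = 2 k + k p$ ($r{\left(p,k \right)} = k p + 2 k = 2 k + k p$)
$o{\left(y \right)} = -17$ ($o{\left(y \right)} = \left(-9\right) 2 + 1 = -18 + 1 = -17$)
$-620 - \left(11 o{\left(r{\left(-1,4 \right)} \right)} + 32\right) = -620 - \left(11 \left(-17\right) + 32\right) = -620 - \left(-187 + 32\right) = -620 - -155 = -620 + 155 = -465$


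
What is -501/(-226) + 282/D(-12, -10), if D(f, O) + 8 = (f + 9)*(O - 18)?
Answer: 12726/2147 ≈ 5.9273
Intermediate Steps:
D(f, O) = -8 + (-18 + O)*(9 + f) (D(f, O) = -8 + (f + 9)*(O - 18) = -8 + (9 + f)*(-18 + O) = -8 + (-18 + O)*(9 + f))
-501/(-226) + 282/D(-12, -10) = -501/(-226) + 282/(-170 - 18*(-12) + 9*(-10) - 10*(-12)) = -501*(-1/226) + 282/(-170 + 216 - 90 + 120) = 501/226 + 282/76 = 501/226 + 282*(1/76) = 501/226 + 141/38 = 12726/2147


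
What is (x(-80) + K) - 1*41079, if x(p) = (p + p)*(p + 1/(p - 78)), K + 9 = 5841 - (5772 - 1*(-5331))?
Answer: -2650370/79 ≈ -33549.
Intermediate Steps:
K = -5271 (K = -9 + (5841 - (5772 - 1*(-5331))) = -9 + (5841 - (5772 + 5331)) = -9 + (5841 - 1*11103) = -9 + (5841 - 11103) = -9 - 5262 = -5271)
x(p) = 2*p*(p + 1/(-78 + p)) (x(p) = (2*p)*(p + 1/(-78 + p)) = 2*p*(p + 1/(-78 + p)))
(x(-80) + K) - 1*41079 = (2*(-80)*(1 + (-80)**2 - 78*(-80))/(-78 - 80) - 5271) - 1*41079 = (2*(-80)*(1 + 6400 + 6240)/(-158) - 5271) - 41079 = (2*(-80)*(-1/158)*12641 - 5271) - 41079 = (1011280/79 - 5271) - 41079 = 594871/79 - 41079 = -2650370/79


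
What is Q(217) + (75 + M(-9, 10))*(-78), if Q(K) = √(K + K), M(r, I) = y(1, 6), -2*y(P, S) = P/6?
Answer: -11687/2 + √434 ≈ -5822.7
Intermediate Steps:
y(P, S) = -P/12 (y(P, S) = -P/(2*6) = -P/12)
M(r, I) = -1/12 (M(r, I) = -1/12*1 = -1/12)
Q(K) = √2*√K (Q(K) = √(2*K) = √2*√K)
Q(217) + (75 + M(-9, 10))*(-78) = √2*√217 + (75 - 1/12)*(-78) = √434 + (899/12)*(-78) = √434 - 11687/2 = -11687/2 + √434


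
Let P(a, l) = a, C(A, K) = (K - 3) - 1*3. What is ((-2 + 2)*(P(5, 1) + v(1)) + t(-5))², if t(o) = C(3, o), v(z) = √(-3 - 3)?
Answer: 121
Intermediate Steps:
C(A, K) = -6 + K (C(A, K) = (-3 + K) - 3 = -6 + K)
v(z) = I*√6 (v(z) = √(-6) = I*√6)
t(o) = -6 + o
((-2 + 2)*(P(5, 1) + v(1)) + t(-5))² = ((-2 + 2)*(5 + I*√6) + (-6 - 5))² = (0*(5 + I*√6) - 11)² = (0 - 11)² = (-11)² = 121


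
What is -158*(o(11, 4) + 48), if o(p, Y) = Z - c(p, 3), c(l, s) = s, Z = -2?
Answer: -6794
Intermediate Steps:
o(p, Y) = -5 (o(p, Y) = -2 - 1*3 = -2 - 3 = -5)
-158*(o(11, 4) + 48) = -158*(-5 + 48) = -158*43 = -6794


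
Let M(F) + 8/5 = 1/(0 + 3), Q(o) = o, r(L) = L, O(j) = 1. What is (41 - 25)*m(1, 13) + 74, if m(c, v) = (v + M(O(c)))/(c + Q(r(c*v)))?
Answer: 9178/105 ≈ 87.410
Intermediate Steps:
M(F) = -19/15 (M(F) = -8/5 + 1/(0 + 3) = -8/5 + 1/3 = -8/5 + ⅓ = -19/15)
m(c, v) = (-19/15 + v)/(c + c*v) (m(c, v) = (v - 19/15)/(c + c*v) = (-19/15 + v)/(c + c*v))
(41 - 25)*m(1, 13) + 74 = (41 - 25)*((-19/15 + 13)/(1*(1 + 13))) + 74 = 16*(1*(176/15)/14) + 74 = 16*(1*(1/14)*(176/15)) + 74 = 16*(88/105) + 74 = 1408/105 + 74 = 9178/105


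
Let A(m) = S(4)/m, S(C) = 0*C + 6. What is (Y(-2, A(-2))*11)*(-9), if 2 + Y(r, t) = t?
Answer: 495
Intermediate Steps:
S(C) = 6 (S(C) = 0 + 6 = 6)
A(m) = 6/m
Y(r, t) = -2 + t
(Y(-2, A(-2))*11)*(-9) = ((-2 + 6/(-2))*11)*(-9) = ((-2 + 6*(-½))*11)*(-9) = ((-2 - 3)*11)*(-9) = -5*11*(-9) = -55*(-9) = 495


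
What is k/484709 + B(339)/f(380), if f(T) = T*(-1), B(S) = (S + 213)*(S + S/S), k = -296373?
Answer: -239691597/484709 ≈ -494.51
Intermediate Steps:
B(S) = (1 + S)*(213 + S) (B(S) = (213 + S)*(S + 1) = (213 + S)*(1 + S) = (1 + S)*(213 + S))
f(T) = -T
k/484709 + B(339)/f(380) = -296373/484709 + (213 + 339² + 214*339)/((-1*380)) = -296373*1/484709 + (213 + 114921 + 72546)/(-380) = -296373/484709 + 187680*(-1/380) = -296373/484709 - 9384/19 = -239691597/484709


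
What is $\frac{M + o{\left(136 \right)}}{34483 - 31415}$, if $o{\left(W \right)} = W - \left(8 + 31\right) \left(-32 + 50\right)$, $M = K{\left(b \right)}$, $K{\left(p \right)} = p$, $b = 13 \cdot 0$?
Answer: $- \frac{283}{1534} \approx -0.18448$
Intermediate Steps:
$b = 0$
$M = 0$
$o{\left(W \right)} = -702 + W$ ($o{\left(W \right)} = W - 39 \cdot 18 = W - 702 = -702 + W$)
$\frac{M + o{\left(136 \right)}}{34483 - 31415} = \frac{0 + \left(-702 + 136\right)}{34483 - 31415} = \frac{0 - 566}{34483 - 31415} = - \frac{566}{34483 - 31415} = - \frac{566}{3068} = \left(-566\right) \frac{1}{3068} = - \frac{283}{1534}$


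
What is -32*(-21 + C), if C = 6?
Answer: 480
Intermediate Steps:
-32*(-21 + C) = -32*(-21 + 6) = -32*(-15) = 480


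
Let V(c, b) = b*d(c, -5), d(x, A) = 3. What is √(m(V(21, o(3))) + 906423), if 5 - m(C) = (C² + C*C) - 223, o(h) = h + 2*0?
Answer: 3*√100721 ≈ 952.10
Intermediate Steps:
o(h) = h (o(h) = h + 0 = h)
V(c, b) = 3*b (V(c, b) = b*3 = 3*b)
m(C) = 228 - 2*C² (m(C) = 5 - ((C² + C*C) - 223) = 5 - ((C² + C²) - 223) = 5 - (2*C² - 223) = 5 - (-223 + 2*C²) = 5 + (223 - 2*C²) = 228 - 2*C²)
√(m(V(21, o(3))) + 906423) = √((228 - 2*(3*3)²) + 906423) = √((228 - 2*9²) + 906423) = √((228 - 2*81) + 906423) = √((228 - 162) + 906423) = √(66 + 906423) = √906489 = 3*√100721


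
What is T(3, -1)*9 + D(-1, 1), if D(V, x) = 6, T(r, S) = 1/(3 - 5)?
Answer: 3/2 ≈ 1.5000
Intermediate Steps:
T(r, S) = -½ (T(r, S) = 1/(-2) = -½)
T(3, -1)*9 + D(-1, 1) = -½*9 + 6 = -9/2 + 6 = 3/2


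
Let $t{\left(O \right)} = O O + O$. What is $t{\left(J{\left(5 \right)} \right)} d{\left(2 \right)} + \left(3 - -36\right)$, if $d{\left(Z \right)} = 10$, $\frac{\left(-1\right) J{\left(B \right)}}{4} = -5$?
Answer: $4239$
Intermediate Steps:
$J{\left(B \right)} = 20$ ($J{\left(B \right)} = \left(-4\right) \left(-5\right) = 20$)
$t{\left(O \right)} = O + O^{2}$ ($t{\left(O \right)} = O^{2} + O = O + O^{2}$)
$t{\left(J{\left(5 \right)} \right)} d{\left(2 \right)} + \left(3 - -36\right) = 20 \left(1 + 20\right) 10 + \left(3 - -36\right) = 20 \cdot 21 \cdot 10 + \left(3 + 36\right) = 420 \cdot 10 + 39 = 4200 + 39 = 4239$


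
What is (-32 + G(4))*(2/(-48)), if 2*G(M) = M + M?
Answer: 7/6 ≈ 1.1667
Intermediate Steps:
G(M) = M (G(M) = (M + M)/2 = (2*M)/2 = M)
(-32 + G(4))*(2/(-48)) = (-32 + 4)*(2/(-48)) = -56*(-1)/48 = -28*(-1/24) = 7/6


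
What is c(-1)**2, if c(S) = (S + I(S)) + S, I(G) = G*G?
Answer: 1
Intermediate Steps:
I(G) = G**2
c(S) = S**2 + 2*S (c(S) = (S + S**2) + S = S**2 + 2*S)
c(-1)**2 = (-(2 - 1))**2 = (-1*1)**2 = (-1)**2 = 1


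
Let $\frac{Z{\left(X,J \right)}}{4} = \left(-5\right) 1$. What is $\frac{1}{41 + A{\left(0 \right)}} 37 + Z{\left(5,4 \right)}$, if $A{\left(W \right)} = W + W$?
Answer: $- \frac{783}{41} \approx -19.098$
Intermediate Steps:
$A{\left(W \right)} = 2 W$
$Z{\left(X,J \right)} = -20$ ($Z{\left(X,J \right)} = 4 \left(\left(-5\right) 1\right) = 4 \left(-5\right) = -20$)
$\frac{1}{41 + A{\left(0 \right)}} 37 + Z{\left(5,4 \right)} = \frac{1}{41 + 2 \cdot 0} \cdot 37 - 20 = \frac{1}{41 + 0} \cdot 37 - 20 = \frac{1}{41} \cdot 37 - 20 = \frac{37}{41} - 20 = - \frac{783}{41}$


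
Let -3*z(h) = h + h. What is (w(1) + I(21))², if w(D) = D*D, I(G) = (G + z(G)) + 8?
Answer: 256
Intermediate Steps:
z(h) = -2*h/3 (z(h) = -(h + h)/3 = -2*h/3)
I(G) = 8 + G/3 (I(G) = (G - 2*G/3) + 8 = G/3 + 8 = 8 + G/3)
w(D) = D²
(w(1) + I(21))² = (1² + (8 + (⅓)*21))² = (1 + (8 + 7))² = (1 + 15)² = 16² = 256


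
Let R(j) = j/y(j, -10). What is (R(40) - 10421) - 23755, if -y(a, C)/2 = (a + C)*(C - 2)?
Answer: -615167/18 ≈ -34176.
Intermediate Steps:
y(a, C) = -2*(-2 + C)*(C + a) (y(a, C) = -2*(a + C)*(C - 2) = -2*(C + a)*(-2 + C) = -2*(-2 + C)*(C + a))
R(j) = j/(-240 + 24*j) (R(j) = j/(-2*(-10)² + 4*(-10) + 4*j - 2*(-10)*j) = j/(-2*100 - 40 + 4*j + 20*j) = j/(-200 - 40 + 4*j + 20*j) = j/(-240 + 24*j))
(R(40) - 10421) - 23755 = ((1/24)*40/(-10 + 40) - 10421) - 23755 = ((1/24)*40/30 - 10421) - 23755 = ((1/24)*40*(1/30) - 10421) - 23755 = (1/18 - 10421) - 23755 = -187577/18 - 23755 = -615167/18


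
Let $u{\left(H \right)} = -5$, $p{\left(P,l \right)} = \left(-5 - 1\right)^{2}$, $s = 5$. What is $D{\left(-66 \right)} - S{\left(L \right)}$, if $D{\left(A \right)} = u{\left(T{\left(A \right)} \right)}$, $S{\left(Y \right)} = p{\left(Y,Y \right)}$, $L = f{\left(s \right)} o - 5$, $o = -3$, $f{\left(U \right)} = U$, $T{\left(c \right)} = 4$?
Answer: $-41$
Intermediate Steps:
$L = -20$ ($L = 5 \left(-3\right) - 5 = -15 - 5 = -20$)
$p{\left(P,l \right)} = 36$ ($p{\left(P,l \right)} = \left(-6\right)^{2} = 36$)
$S{\left(Y \right)} = 36$
$D{\left(A \right)} = -5$
$D{\left(-66 \right)} - S{\left(L \right)} = -5 - 36 = -41$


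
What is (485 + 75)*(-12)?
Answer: -6720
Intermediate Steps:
(485 + 75)*(-12) = 560*(-12) = -6720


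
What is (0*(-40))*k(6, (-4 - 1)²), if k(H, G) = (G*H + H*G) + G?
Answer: 0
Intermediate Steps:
k(H, G) = G + 2*G*H (k(H, G) = (G*H + G*H) + G = 2*G*H + G = G + 2*G*H)
(0*(-40))*k(6, (-4 - 1)²) = (0*(-40))*((-4 - 1)²*(1 + 2*6)) = 0*((-5)²*(1 + 12)) = 0*(25*13) = 0*325 = 0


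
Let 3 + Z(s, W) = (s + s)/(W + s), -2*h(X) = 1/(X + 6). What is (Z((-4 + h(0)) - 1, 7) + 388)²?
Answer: 76265289/529 ≈ 1.4417e+5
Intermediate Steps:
h(X) = -1/(2*(6 + X)) (h(X) = -1/(2*(X + 6)) = -1/(2*(6 + X)))
Z(s, W) = -3 + 2*s/(W + s) (Z(s, W) = -3 + (s + s)/(W + s) = -3 + (2*s)/(W + s) = -3 + 2*s/(W + s))
(Z((-4 + h(0)) - 1, 7) + 388)² = ((-((-4 - 1/(12 + 2*0)) - 1) - 3*7)/(7 + ((-4 - 1/(12 + 2*0)) - 1)) + 388)² = ((-((-4 - 1/(12 + 0)) - 1) - 21)/(7 + ((-4 - 1/(12 + 0)) - 1)) + 388)² = ((-((-4 - 1/12) - 1) - 21)/(7 + ((-4 - 1/12) - 1)) + 388)² = ((-(-49/12 - 1) - 21)/(7 + (-49/12 - 1)) + 388)² = ((-1*(-61/12) - 21)/(7 - 61/12) + 388)² = ((61/12 - 21)/(23/12) + 388)² = ((12/23)*(-191/12) + 388)² = (-191/23 + 388)² = (8733/23)² = 76265289/529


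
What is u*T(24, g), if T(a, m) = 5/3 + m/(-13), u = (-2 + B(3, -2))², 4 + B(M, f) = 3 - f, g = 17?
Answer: 14/39 ≈ 0.35897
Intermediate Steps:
B(M, f) = -1 - f (B(M, f) = -4 + (3 - f) = -1 - f)
u = 1 (u = (-2 + (-1 - 1*(-2)))² = (-2 + (-1 + 2))² = (-2 + 1)² = (-1)² = 1)
T(a, m) = 5/3 - m/13 (T(a, m) = 5*(⅓) + m*(-1/13) = 5/3 - m/13)
u*T(24, g) = 1*(5/3 - 1/13*17) = 1*(5/3 - 17/13) = 1*(14/39) = 14/39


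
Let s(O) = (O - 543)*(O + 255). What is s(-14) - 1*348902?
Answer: -483139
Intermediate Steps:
s(O) = (-543 + O)*(255 + O)
s(-14) - 1*348902 = (-138465 + (-14)**2 - 288*(-14)) - 1*348902 = (-138465 + 196 + 4032) - 348902 = -134237 - 348902 = -483139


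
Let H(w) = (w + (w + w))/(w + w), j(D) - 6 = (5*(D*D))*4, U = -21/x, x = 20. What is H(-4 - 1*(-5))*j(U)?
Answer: 1683/40 ≈ 42.075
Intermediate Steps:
U = -21/20 ≈ -1.0500
j(D) = 6 + 20*D² (j(D) = 6 + (5*(D*D))*4 = 6 + (5*D²)*4 = 6 + 20*D²)
H(w) = 3/2 (H(w) = (w + 2*w)/((2*w)) = (3*w)*(1/(2*w)) = 3/2)
H(-4 - 1*(-5))*j(U) = 3*(6 + 20*(-21/20)²)/2 = 3*(6 + 20*(441/400))/2 = 3*(6 + 441/20)/2 = (3/2)*(561/20) = 1683/40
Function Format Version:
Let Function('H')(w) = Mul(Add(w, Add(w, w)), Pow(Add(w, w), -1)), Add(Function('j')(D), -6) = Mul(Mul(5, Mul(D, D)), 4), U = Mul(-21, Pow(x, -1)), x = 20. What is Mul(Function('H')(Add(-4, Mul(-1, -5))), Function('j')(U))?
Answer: Rational(1683, 40) ≈ 42.075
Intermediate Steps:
U = Rational(-21, 20) (U = Mul(-21, Pow(20, -1)) = Mul(-21, Rational(1, 20)) = Rational(-21, 20) ≈ -1.0500)
Function('j')(D) = Add(6, Mul(20, Pow(D, 2))) (Function('j')(D) = Add(6, Mul(Mul(5, Mul(D, D)), 4)) = Add(6, Mul(Mul(5, Pow(D, 2)), 4)) = Add(6, Mul(20, Pow(D, 2))))
Function('H')(w) = Rational(3, 2) (Function('H')(w) = Mul(Add(w, Mul(2, w)), Pow(Mul(2, w), -1)) = Mul(Mul(3, w), Mul(Rational(1, 2), Pow(w, -1))) = Rational(3, 2))
Mul(Function('H')(Add(-4, Mul(-1, -5))), Function('j')(U)) = Mul(Rational(3, 2), Add(6, Mul(20, Pow(Rational(-21, 20), 2)))) = Mul(Rational(3, 2), Add(6, Mul(20, Rational(441, 400)))) = Mul(Rational(3, 2), Add(6, Rational(441, 20))) = Mul(Rational(3, 2), Rational(561, 20)) = Rational(1683, 40)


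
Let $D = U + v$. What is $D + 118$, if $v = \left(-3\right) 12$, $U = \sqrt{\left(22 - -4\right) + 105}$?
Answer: $82 + \sqrt{131} \approx 93.446$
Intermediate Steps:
$U = \sqrt{131}$ ($U = \sqrt{\left(22 + 4\right) + 105} = \sqrt{26 + 105} = \sqrt{131} \approx 11.446$)
$v = -36$
$D = -36 + \sqrt{131}$ ($D = \sqrt{131} - 36 = -36 + \sqrt{131} \approx -24.554$)
$D + 118 = \left(-36 + \sqrt{131}\right) + 118 = 82 + \sqrt{131}$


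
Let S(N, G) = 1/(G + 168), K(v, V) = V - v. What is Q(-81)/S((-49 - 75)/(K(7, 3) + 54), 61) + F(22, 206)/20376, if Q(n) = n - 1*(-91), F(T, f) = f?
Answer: 23330623/10188 ≈ 2290.0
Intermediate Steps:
Q(n) = 91 + n (Q(n) = n + 91 = 91 + n)
S(N, G) = 1/(168 + G)
Q(-81)/S((-49 - 75)/(K(7, 3) + 54), 61) + F(22, 206)/20376 = (91 - 81)/(1/(168 + 61)) + 206/20376 = 10/(1/229) + 206*(1/20376) = 10/(1/229) + 103/10188 = 10*229 + 103/10188 = 2290 + 103/10188 = 23330623/10188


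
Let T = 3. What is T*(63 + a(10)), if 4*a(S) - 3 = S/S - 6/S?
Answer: 3831/20 ≈ 191.55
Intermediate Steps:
a(S) = 1 - 3/(2*S) (a(S) = 3/4 + (S/S - 6/S)/4 = 3/4 + (1 - 6/S)/4 = 3/4 + (1/4 - 3/(2*S)) = 1 - 3/(2*S))
T*(63 + a(10)) = 3*(63 + (-3/2 + 10)/10) = 3*(63 + (1/10)*(17/2)) = 3*(63 + 17/20) = 3*(1277/20) = 3831/20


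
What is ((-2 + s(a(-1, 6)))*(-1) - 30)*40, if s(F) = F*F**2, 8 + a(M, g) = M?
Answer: 28040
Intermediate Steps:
a(M, g) = -8 + M
s(F) = F**3
((-2 + s(a(-1, 6)))*(-1) - 30)*40 = ((-2 + (-8 - 1)**3)*(-1) - 30)*40 = ((-2 + (-9)**3)*(-1) - 30)*40 = ((-2 - 729)*(-1) - 30)*40 = (-731*(-1) - 30)*40 = (731 - 30)*40 = 701*40 = 28040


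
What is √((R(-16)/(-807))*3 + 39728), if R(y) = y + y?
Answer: 4*√179672901/269 ≈ 199.32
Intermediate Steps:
R(y) = 2*y
√((R(-16)/(-807))*3 + 39728) = √(((2*(-16))/(-807))*3 + 39728) = √(-32*(-1/807)*3 + 39728) = √((32/807)*3 + 39728) = √(32/269 + 39728) = √(10686864/269) = 4*√179672901/269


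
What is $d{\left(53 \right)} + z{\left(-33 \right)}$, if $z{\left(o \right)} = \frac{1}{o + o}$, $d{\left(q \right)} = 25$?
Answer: $\frac{1649}{66} \approx 24.985$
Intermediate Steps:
$z{\left(o \right)} = \frac{1}{2 o}$
$d{\left(53 \right)} + z{\left(-33 \right)} = 25 + \frac{1}{2 \left(-33\right)} = 25 + \frac{1}{2} \left(- \frac{1}{33}\right) = 25 - \frac{1}{66} = \frac{1649}{66}$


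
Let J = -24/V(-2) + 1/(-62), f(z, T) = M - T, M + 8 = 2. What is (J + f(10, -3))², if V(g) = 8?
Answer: 139129/3844 ≈ 36.194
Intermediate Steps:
M = -6 (M = -8 + 2 = -6)
f(z, T) = -6 - T
J = -187/62 (J = -24/8 + 1/(-62) = -24*⅛ + 1*(-1/62) = -3 - 1/62 = -187/62 ≈ -3.0161)
(J + f(10, -3))² = (-187/62 + (-6 - 1*(-3)))² = (-187/62 + (-6 + 3))² = (-187/62 - 3)² = (-373/62)² = 139129/3844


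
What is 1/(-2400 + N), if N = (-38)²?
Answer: -1/956 ≈ -0.0010460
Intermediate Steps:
N = 1444
1/(-2400 + N) = 1/(-2400 + 1444) = 1/(-956) = -1/956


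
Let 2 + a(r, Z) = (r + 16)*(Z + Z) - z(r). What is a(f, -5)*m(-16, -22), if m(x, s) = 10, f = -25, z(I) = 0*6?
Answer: 880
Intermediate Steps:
z(I) = 0
a(r, Z) = -2 + 2*Z*(16 + r) (a(r, Z) = -2 + ((r + 16)*(Z + Z) - 1*0) = -2 + ((16 + r)*(2*Z) + 0) = -2 + (2*Z*(16 + r) + 0) = -2 + 2*Z*(16 + r))
a(f, -5)*m(-16, -22) = (-2 + 32*(-5) + 2*(-5)*(-25))*10 = (-2 - 160 + 250)*10 = 88*10 = 880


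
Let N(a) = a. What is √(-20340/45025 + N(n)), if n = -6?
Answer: I*√523172490/9005 ≈ 2.54*I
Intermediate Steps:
√(-20340/45025 + N(n)) = √(-20340/45025 - 6) = √(-20340*1/45025 - 6) = √(-4068/9005 - 6) = √(-58098/9005) = I*√523172490/9005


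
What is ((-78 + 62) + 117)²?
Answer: 10201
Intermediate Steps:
((-78 + 62) + 117)² = (-16 + 117)² = 101² = 10201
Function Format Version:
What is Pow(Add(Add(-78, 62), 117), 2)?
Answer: 10201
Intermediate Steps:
Pow(Add(Add(-78, 62), 117), 2) = Pow(Add(-16, 117), 2) = Pow(101, 2) = 10201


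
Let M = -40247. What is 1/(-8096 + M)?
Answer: -1/48343 ≈ -2.0686e-5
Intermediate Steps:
1/(-8096 + M) = 1/(-8096 - 40247) = 1/(-48343) = -1/48343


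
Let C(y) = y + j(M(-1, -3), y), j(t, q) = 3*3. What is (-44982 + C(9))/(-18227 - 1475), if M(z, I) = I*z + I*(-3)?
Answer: 22482/9851 ≈ 2.2822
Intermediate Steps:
M(z, I) = -3*I + I*z (M(z, I) = I*z - 3*I = -3*I + I*z)
j(t, q) = 9
C(y) = 9 + y (C(y) = y + 9 = 9 + y)
(-44982 + C(9))/(-18227 - 1475) = (-44982 + (9 + 9))/(-18227 - 1475) = (-44982 + 18)/(-19702) = -44964*(-1/19702) = 22482/9851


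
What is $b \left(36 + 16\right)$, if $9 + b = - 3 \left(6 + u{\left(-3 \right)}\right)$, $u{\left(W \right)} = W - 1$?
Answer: $-780$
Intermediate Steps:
$u{\left(W \right)} = -1 + W$ ($u{\left(W \right)} = W - 1 = -1 + W$)
$b = -15$ ($b = -9 - 3 \left(6 - 4\right) = -9 - 6 = -15$)
$b \left(36 + 16\right) = - 15 \left(36 + 16\right) = \left(-15\right) 52 = -780$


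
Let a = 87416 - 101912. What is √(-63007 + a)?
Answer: I*√77503 ≈ 278.39*I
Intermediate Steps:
a = -14496
√(-63007 + a) = √(-63007 - 14496) = √(-77503) = I*√77503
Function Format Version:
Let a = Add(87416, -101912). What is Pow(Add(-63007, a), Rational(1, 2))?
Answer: Mul(I, Pow(77503, Rational(1, 2))) ≈ Mul(278.39, I)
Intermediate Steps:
a = -14496
Pow(Add(-63007, a), Rational(1, 2)) = Pow(Add(-63007, -14496), Rational(1, 2)) = Pow(-77503, Rational(1, 2)) = Mul(I, Pow(77503, Rational(1, 2)))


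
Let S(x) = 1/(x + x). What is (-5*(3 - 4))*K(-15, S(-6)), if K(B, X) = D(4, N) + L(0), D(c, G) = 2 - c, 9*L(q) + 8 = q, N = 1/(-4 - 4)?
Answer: -130/9 ≈ -14.444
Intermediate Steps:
N = -1/8 (N = 1/(-8) = -1/8 ≈ -0.12500)
L(q) = -8/9 + q/9
S(x) = 1/(2*x)
K(B, X) = -26/9 (K(B, X) = (2 - 1*4) + (-8/9 + (1/9)*0) = (2 - 4) + (-8/9 + 0) = -2 - 8/9 = -26/9)
(-5*(3 - 4))*K(-15, S(-6)) = -5*(3 - 4)*(-26/9) = -5*(-1)*(-26/9) = 5*(-26/9) = -130/9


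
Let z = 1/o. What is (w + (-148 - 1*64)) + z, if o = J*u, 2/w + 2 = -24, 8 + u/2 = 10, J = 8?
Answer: -88211/416 ≈ -212.05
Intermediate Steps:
u = 4 (u = -16 + 2*10 = -16 + 20 = 4)
w = -1/13 (w = 2/(-2 - 24) = 2/(-26) = 2*(-1/26) = -1/13 ≈ -0.076923)
o = 32 (o = 8*4 = 32)
z = 1/32 ≈ 0.031250
(w + (-148 - 1*64)) + z = (-1/13 + (-148 - 1*64)) + 1/32 = (-1/13 + (-148 - 64)) + 1/32 = (-1/13 - 212) + 1/32 = -2757/13 + 1/32 = -88211/416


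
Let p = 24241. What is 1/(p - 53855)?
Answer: -1/29614 ≈ -3.3768e-5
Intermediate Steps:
1/(p - 53855) = 1/(24241 - 53855) = 1/(-29614) = -1/29614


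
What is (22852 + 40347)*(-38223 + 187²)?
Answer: -205649546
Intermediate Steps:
(22852 + 40347)*(-38223 + 187²) = 63199*(-38223 + 34969) = 63199*(-3254) = -205649546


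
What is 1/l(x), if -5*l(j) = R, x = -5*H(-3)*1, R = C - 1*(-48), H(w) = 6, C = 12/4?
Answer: -5/51 ≈ -0.098039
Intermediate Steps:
C = 3 (C = 12*(¼) = 3)
R = 51 (R = 3 - 1*(-48) = 3 + 48 = 51)
x = -30 (x = -5*6*1 = -30*1 = -30)
l(j) = -51/5 (l(j) = -⅕*51 = -51/5)
1/l(x) = 1/(-51/5) = -5/51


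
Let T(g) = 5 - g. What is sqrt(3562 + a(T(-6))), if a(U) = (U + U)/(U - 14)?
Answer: 2*sqrt(7998)/3 ≈ 59.621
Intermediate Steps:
a(U) = 2*U/(-14 + U) (a(U) = (2*U)/(-14 + U) = 2*U/(-14 + U))
sqrt(3562 + a(T(-6))) = sqrt(3562 + 2*(5 - 1*(-6))/(-14 + (5 - 1*(-6)))) = sqrt(3562 + 2*(5 + 6)/(-14 + (5 + 6))) = sqrt(3562 + 2*11/(-14 + 11)) = sqrt(3562 + 2*11/(-3)) = sqrt(3562 + 2*11*(-1/3)) = sqrt(3562 - 22/3) = sqrt(10664/3) = 2*sqrt(7998)/3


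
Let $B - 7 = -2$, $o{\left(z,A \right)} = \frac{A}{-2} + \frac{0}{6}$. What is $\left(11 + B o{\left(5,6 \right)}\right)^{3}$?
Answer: $-64$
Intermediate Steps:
$o{\left(z,A \right)} = - \frac{A}{2}$ ($o{\left(z,A \right)} = A \left(- \frac{1}{2}\right) + 0 \cdot \frac{1}{6} = - \frac{A}{2} + 0 = - \frac{A}{2}$)
$B = 5$ ($B = 7 - 2 = 5$)
$\left(11 + B o{\left(5,6 \right)}\right)^{3} = \left(11 + 5 \left(\left(- \frac{1}{2}\right) 6\right)\right)^{3} = \left(11 + 5 \left(-3\right)\right)^{3} = \left(11 - 15\right)^{3} = \left(-4\right)^{3} = -64$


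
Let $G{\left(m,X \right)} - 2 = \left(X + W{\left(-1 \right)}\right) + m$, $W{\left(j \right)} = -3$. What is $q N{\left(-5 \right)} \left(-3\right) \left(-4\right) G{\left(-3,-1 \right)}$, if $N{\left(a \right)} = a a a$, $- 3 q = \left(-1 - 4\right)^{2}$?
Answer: $-62500$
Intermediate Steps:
$q = - \frac{25}{3}$ ($q = - \frac{\left(-1 - 4\right)^{2}}{3} = - \frac{\left(-5\right)^{2}}{3} = \left(- \frac{1}{3}\right) 25 = - \frac{25}{3} \approx -8.3333$)
$N{\left(a \right)} = a^{3}$ ($N{\left(a \right)} = a^{2} a = a^{3}$)
$G{\left(m,X \right)} = -1 + X + m$ ($G{\left(m,X \right)} = 2 + \left(\left(X - 3\right) + m\right) = 2 + \left(\left(-3 + X\right) + m\right) = 2 + \left(-3 + X + m\right) = -1 + X + m$)
$q N{\left(-5 \right)} \left(-3\right) \left(-4\right) G{\left(-3,-1 \right)} = - \frac{25 \left(-5\right)^{3} \left(-3\right) \left(-4\right)}{3} \left(-1 - 1 - 3\right) = - \frac{25 \left(-125\right) \left(-3\right) \left(-4\right)}{3} \left(-5\right) = - \frac{25 \cdot 375 \left(-4\right)}{3} \left(-5\right) = \left(- \frac{25}{3}\right) \left(-1500\right) \left(-5\right) = 12500 \left(-5\right) = -62500$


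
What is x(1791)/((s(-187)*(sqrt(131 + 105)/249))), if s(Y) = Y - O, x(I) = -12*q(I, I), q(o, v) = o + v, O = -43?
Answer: 148653*sqrt(59)/236 ≈ 4838.2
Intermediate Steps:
x(I) = -24*I (x(I) = -12*(I + I) = -24*I)
s(Y) = 43 + Y (s(Y) = Y - 1*(-43) = Y + 43 = 43 + Y)
x(1791)/((s(-187)*(sqrt(131 + 105)/249))) = (-24*1791)/(((43 - 187)*(sqrt(131 + 105)/249))) = -42984*(-83*sqrt(59)/5664) = -(-148653)*sqrt(59)/236 = 148653*sqrt(59)/236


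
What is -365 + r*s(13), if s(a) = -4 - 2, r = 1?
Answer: -371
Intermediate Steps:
s(a) = -6
-365 + r*s(13) = -365 + 1*(-6) = -365 - 6 = -371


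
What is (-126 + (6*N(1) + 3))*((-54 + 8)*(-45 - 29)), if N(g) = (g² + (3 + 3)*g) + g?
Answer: -255300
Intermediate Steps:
N(g) = g² + 7*g (N(g) = (g² + 6*g) + g = g² + 7*g)
(-126 + (6*N(1) + 3))*((-54 + 8)*(-45 - 29)) = (-126 + (6*(1*(7 + 1)) + 3))*((-54 + 8)*(-45 - 29)) = (-126 + (6*(1*8) + 3))*(-46*(-74)) = (-126 + (6*8 + 3))*3404 = (-126 + (48 + 3))*3404 = (-126 + 51)*3404 = -75*3404 = -255300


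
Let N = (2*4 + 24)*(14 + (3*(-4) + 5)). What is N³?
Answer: 11239424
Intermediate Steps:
N = 224 (N = (8 + 24)*(14 + (-12 + 5)) = 32*(14 - 7) = 32*7 = 224)
N³ = 224³ = 11239424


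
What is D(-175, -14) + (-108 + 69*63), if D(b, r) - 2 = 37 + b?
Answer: 4103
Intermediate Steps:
D(b, r) = 39 + b (D(b, r) = 2 + (37 + b) = 39 + b)
D(-175, -14) + (-108 + 69*63) = (39 - 175) + (-108 + 69*63) = -136 + (-108 + 4347) = -136 + 4239 = 4103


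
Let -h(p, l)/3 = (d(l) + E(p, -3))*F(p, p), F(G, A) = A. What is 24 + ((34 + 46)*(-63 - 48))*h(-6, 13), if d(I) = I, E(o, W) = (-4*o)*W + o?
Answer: 10389624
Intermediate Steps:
E(o, W) = o - 4*W*o (E(o, W) = -4*W*o + o = o - 4*W*o)
h(p, l) = -3*p*(l + 13*p) (h(p, l) = -3*(l + p*(1 - 4*(-3)))*p = -3*(l + p*(1 + 12))*p = -3*(l + p*13)*p = -3*(l + 13*p)*p = -3*p*(l + 13*p))
24 + ((34 + 46)*(-63 - 48))*h(-6, 13) = 24 + ((34 + 46)*(-63 - 48))*(-3*(-6)*(13 + 13*(-6))) = 24 + (80*(-111))*(-3*(-6)*(13 - 78)) = 24 - (-26640)*(-6)*(-65) = 24 - 8880*(-1170) = 24 + 10389600 = 10389624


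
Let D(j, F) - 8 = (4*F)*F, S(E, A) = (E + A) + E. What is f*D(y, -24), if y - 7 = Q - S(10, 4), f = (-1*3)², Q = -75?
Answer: 20808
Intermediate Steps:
S(E, A) = A + 2*E (S(E, A) = (A + E) + E = A + 2*E)
f = 9 (f = (-3)² = 9)
y = -92 (y = 7 + (-75 - (4 + 2*10)) = 7 + (-75 - (4 + 20)) = 7 + (-75 - 1*24) = 7 + (-75 - 24) = 7 - 99 = -92)
D(j, F) = 8 + 4*F² (D(j, F) = 8 + (4*F)*F = 8 + 4*F²)
f*D(y, -24) = 9*(8 + 4*(-24)²) = 9*(8 + 4*576) = 9*(8 + 2304) = 9*2312 = 20808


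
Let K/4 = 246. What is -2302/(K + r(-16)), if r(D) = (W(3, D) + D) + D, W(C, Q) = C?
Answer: -2302/955 ≈ -2.4105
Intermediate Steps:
K = 984 (K = 4*246 = 984)
r(D) = 3 + 2*D (r(D) = (3 + D) + D = 3 + 2*D)
-2302/(K + r(-16)) = -2302/(984 + (3 + 2*(-16))) = -2302/(984 + (3 - 32)) = -2302/(984 - 29) = -2302/955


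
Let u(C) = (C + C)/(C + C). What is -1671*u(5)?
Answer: -1671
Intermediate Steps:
u(C) = 1 (u(C) = (2*C)/((2*C)) = (2*C)*(1/(2*C)) = 1)
-1671*u(5) = -1671*1 = -1671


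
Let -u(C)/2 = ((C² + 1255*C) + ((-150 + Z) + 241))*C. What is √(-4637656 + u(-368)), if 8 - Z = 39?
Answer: 2*I*√61208918 ≈ 15647.0*I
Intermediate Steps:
Z = -31 (Z = 8 - 1*39 = 8 - 39 = -31)
u(C) = -2*C*(60 + C² + 1255*C) (u(C) = -2*((C² + 1255*C) + ((-150 - 31) + 241))*C = -2*((C² + 1255*C) + (-181 + 241))*C = -2*((C² + 1255*C) + 60)*C = -2*(60 + C² + 1255*C)*C = -2*C*(60 + C² + 1255*C))
√(-4637656 + u(-368)) = √(-4637656 - 2*(-368)*(60 + (-368)² + 1255*(-368))) = √(-4637656 - 2*(-368)*(60 + 135424 - 461840)) = √(-4637656 - 2*(-368)*(-326356)) = √(-4637656 - 240198016) = √(-244835672) = 2*I*√61208918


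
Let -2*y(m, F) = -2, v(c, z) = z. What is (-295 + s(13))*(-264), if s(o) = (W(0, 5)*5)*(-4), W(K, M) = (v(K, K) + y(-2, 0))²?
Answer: 83160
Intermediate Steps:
y(m, F) = 1 (y(m, F) = -½*(-2) = 1)
W(K, M) = (1 + K)² (W(K, M) = (K + 1)² = (1 + K)²)
s(o) = -20 (s(o) = ((1 + 0)²*5)*(-4) = (1²*5)*(-4) = (1*5)*(-4) = 5*(-4) = -20)
(-295 + s(13))*(-264) = (-295 - 20)*(-264) = -315*(-264) = 83160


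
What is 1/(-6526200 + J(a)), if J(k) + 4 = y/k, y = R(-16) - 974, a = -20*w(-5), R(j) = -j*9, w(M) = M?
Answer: -10/65262123 ≈ -1.5323e-7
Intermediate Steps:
R(j) = -9*j
a = 100 (a = -20*(-5) = 100)
y = -830 (y = -9*(-16) - 974 = 144 - 974 = -830)
J(k) = -4 - 830/k
1/(-6526200 + J(a)) = 1/(-6526200 + (-4 - 830/100)) = 1/(-6526200 + (-4 - 830*1/100)) = 1/(-6526200 + (-4 - 83/10)) = 1/(-6526200 - 123/10) = 1/(-65262123/10) = -10/65262123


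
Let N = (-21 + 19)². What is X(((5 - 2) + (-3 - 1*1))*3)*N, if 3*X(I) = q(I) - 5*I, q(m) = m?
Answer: 16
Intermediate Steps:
X(I) = -4*I/3 (X(I) = (I - 5*I)/3 = (-4*I)/3 = -4*I/3)
N = 4 (N = (-2)² = 4)
X(((5 - 2) + (-3 - 1*1))*3)*N = -4*((5 - 2) + (-3 - 1*1))*3/3*4 = -4*(3 + (-3 - 1))*3/3*4 = -4*(3 - 4)*3/3*4 = -(-4)*3/3*4 = -4/3*(-3)*4 = 4*4 = 16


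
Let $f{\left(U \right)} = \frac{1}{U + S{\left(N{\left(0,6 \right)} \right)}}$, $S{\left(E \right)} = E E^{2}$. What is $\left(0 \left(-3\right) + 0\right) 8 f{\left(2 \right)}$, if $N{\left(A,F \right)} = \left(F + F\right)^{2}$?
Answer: $0$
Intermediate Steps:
$N{\left(A,F \right)} = 4 F^{2}$ ($N{\left(A,F \right)} = \left(2 F\right)^{2} = 4 F^{2}$)
$S{\left(E \right)} = E^{3}$
$f{\left(U \right)} = \frac{1}{2985984 + U}$ ($f{\left(U \right)} = \frac{1}{U + \left(4 \cdot 6^{2}\right)^{3}} = \frac{1}{U + \left(4 \cdot 36\right)^{3}} = \frac{1}{U + 144^{3}} = \frac{1}{U + 2985984} = \frac{1}{2985984 + U}$)
$\left(0 \left(-3\right) + 0\right) 8 f{\left(2 \right)} = \frac{\left(0 \left(-3\right) + 0\right) 8}{2985984 + 2} = \frac{\left(0 + 0\right) 8}{2985986} = 0 \cdot 8 \cdot \frac{1}{2985986} = 0 \cdot \frac{1}{2985986} = 0$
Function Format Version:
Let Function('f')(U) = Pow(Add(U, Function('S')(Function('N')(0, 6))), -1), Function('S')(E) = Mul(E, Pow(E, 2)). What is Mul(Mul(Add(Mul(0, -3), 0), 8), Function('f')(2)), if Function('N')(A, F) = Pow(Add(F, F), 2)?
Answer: 0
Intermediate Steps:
Function('N')(A, F) = Mul(4, Pow(F, 2)) (Function('N')(A, F) = Pow(Mul(2, F), 2) = Mul(4, Pow(F, 2)))
Function('S')(E) = Pow(E, 3)
Function('f')(U) = Pow(Add(2985984, U), -1) (Function('f')(U) = Pow(Add(U, Pow(Mul(4, Pow(6, 2)), 3)), -1) = Pow(Add(U, Pow(Mul(4, 36), 3)), -1) = Pow(Add(U, Pow(144, 3)), -1) = Pow(Add(U, 2985984), -1) = Pow(Add(2985984, U), -1))
Mul(Mul(Add(Mul(0, -3), 0), 8), Function('f')(2)) = Mul(Mul(Add(Mul(0, -3), 0), 8), Pow(Add(2985984, 2), -1)) = Mul(Mul(Add(0, 0), 8), Pow(2985986, -1)) = Mul(Mul(0, 8), Rational(1, 2985986)) = Mul(0, Rational(1, 2985986)) = 0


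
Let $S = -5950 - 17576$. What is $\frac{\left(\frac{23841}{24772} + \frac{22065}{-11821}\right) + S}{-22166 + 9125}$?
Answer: $\frac{2296459642277}{1272931192764} \approx 1.8041$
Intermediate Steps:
$S = -23526$ ($S = -5950 - 17576 = -23526$)
$\frac{\left(\frac{23841}{24772} + \frac{22065}{-11821}\right) + S}{-22166 + 9125} = \frac{\left(\frac{23841}{24772} + \frac{22065}{-11821}\right) - 23526}{-22166 + 9125} = \frac{\left(23841 \cdot \frac{1}{24772} + 22065 \left(- \frac{1}{11821}\right)\right) - 23526}{-13041} = \left(\left(\frac{23841}{24772} - \frac{22065}{11821}\right) - 23526\right) \left(- \frac{1}{13041}\right) = \left(- \frac{264769719}{292829812} - 23526\right) \left(- \frac{1}{13041}\right) = \left(- \frac{6889378926831}{292829812}\right) \left(- \frac{1}{13041}\right) = \frac{2296459642277}{1272931192764}$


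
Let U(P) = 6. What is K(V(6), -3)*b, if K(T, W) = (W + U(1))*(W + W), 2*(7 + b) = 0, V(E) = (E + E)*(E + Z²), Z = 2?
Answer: 126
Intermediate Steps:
V(E) = 2*E*(4 + E) (V(E) = (E + E)*(E + 2²) = (2*E)*(E + 4) = (2*E)*(4 + E) = 2*E*(4 + E))
b = -7 (b = -7 + (½)*0 = -7 + 0 = -7)
K(T, W) = 2*W*(6 + W) (K(T, W) = (W + 6)*(W + W) = (6 + W)*(2*W) = 2*W*(6 + W))
K(V(6), -3)*b = (2*(-3)*(6 - 3))*(-7) = (2*(-3)*3)*(-7) = -18*(-7) = 126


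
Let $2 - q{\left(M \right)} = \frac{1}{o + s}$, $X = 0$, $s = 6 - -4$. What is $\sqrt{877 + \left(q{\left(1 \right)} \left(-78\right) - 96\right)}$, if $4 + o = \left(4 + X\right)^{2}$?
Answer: $\frac{\sqrt{76054}}{11} \approx 25.071$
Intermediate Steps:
$s = 10$ ($s = 6 + 4 = 10$)
$o = 12$ ($o = -4 + \left(4 + 0\right)^{2} = -4 + 4^{2} = -4 + 16 = 12$)
$q{\left(M \right)} = \frac{43}{22}$ ($q{\left(M \right)} = 2 - \frac{1}{12 + 10} = 2 - \frac{1}{22} = \frac{43}{22}$)
$\sqrt{877 + \left(q{\left(1 \right)} \left(-78\right) - 96\right)} = \sqrt{877 + \left(\frac{43}{22} \left(-78\right) - 96\right)} = \sqrt{877 - \frac{2733}{11}} = \sqrt{\frac{6914}{11}} = \frac{\sqrt{76054}}{11}$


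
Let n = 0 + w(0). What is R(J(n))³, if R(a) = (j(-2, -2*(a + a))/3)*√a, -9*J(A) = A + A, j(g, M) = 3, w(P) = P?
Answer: 0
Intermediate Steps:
n = 0 (n = 0 + 0 = 0)
J(A) = -2*A/9 (J(A) = -(A + A)/9 = -2*A/9)
R(a) = √a (R(a) = (3/3)*√a = (3*(⅓))*√a = 1*√a = √a)
R(J(n))³ = (√(-2/9*0))³ = (√0)³ = 0³ = 0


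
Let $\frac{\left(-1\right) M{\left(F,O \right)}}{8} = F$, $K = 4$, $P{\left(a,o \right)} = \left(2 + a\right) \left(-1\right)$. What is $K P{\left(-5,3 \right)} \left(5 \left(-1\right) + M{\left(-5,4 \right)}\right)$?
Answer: $420$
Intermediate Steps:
$P{\left(a,o \right)} = -2 - a$
$M{\left(F,O \right)} = - 8 F$
$K P{\left(-5,3 \right)} \left(5 \left(-1\right) + M{\left(-5,4 \right)}\right) = 4 \left(-2 - -5\right) \left(5 \left(-1\right) - -40\right) = 4 \left(-2 + 5\right) \left(-5 + 40\right) = 4 \cdot 3 \cdot 35 = 12 \cdot 35 = 420$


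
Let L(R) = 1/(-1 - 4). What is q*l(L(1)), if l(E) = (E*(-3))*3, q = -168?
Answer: -1512/5 ≈ -302.40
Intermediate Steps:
L(R) = -⅕ (L(R) = 1/(-5) = -⅕)
l(E) = -9*E (l(E) = -3*E*3 = -9*E)
q*l(L(1)) = -(-1512)*(-1)/5 = -168*9/5 = -1512/5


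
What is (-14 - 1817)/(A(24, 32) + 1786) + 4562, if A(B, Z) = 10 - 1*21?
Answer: 8095719/1775 ≈ 4561.0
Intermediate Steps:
A(B, Z) = -11 (A(B, Z) = 10 - 21 = -11)
(-14 - 1817)/(A(24, 32) + 1786) + 4562 = (-14 - 1817)/(-11 + 1786) + 4562 = -1831/1775 + 4562 = 8095719/1775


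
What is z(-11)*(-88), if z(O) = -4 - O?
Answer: -616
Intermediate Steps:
z(-11)*(-88) = (-4 - 1*(-11))*(-88) = (-4 + 11)*(-88) = 7*(-88) = -616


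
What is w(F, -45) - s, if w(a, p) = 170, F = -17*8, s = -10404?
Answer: 10574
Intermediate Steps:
F = -136
w(F, -45) - s = 170 - 1*(-10404) = 170 + 10404 = 10574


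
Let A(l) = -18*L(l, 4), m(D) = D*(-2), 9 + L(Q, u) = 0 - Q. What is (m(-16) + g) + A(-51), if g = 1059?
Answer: 335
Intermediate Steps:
L(Q, u) = -9 - Q (L(Q, u) = -9 + (0 - Q) = -9 - Q)
m(D) = -2*D
A(l) = 162 + 18*l (A(l) = -18*(-9 - l) = 162 + 18*l)
(m(-16) + g) + A(-51) = (-2*(-16) + 1059) + (162 + 18*(-51)) = (32 + 1059) + (162 - 918) = 1091 - 756 = 335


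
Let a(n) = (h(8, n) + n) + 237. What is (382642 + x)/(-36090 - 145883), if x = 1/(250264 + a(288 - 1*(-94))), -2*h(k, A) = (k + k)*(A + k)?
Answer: -94804529847/45086176399 ≈ -2.1027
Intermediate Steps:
h(k, A) = -k*(A + k) (h(k, A) = -(k + k)*(A + k)/2 = -2*k*(A + k)/2 = -k*(A + k))
a(n) = 173 - 7*n (a(n) = (-1*8*(n + 8) + n) + 237 = (-1*8*(8 + n) + n) + 237 = ((-64 - 8*n) + n) + 237 = (-64 - 7*n) + 237 = 173 - 7*n)
x = 1/247763 (x = 1/(250264 + (173 - 7*(288 - 1*(-94)))) = 1/(250264 + (173 - 7*(288 + 94))) = 1/(250264 + (173 - 7*382)) = 1/(250264 + (173 - 2674)) = 1/(250264 - 2501) = 1/247763 ≈ 4.0361e-6)
(382642 + x)/(-36090 - 145883) = (382642 + 1/247763)/(-36090 - 145883) = (94804529847/247763)/(-181973) = (94804529847/247763)*(-1/181973) = -94804529847/45086176399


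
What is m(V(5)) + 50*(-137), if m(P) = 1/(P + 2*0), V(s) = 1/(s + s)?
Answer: -6840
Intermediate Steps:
V(s) = 1/(2*s)
m(P) = 1/P (m(P) = 1/(P + 0) = 1/P)
m(V(5)) + 50*(-137) = 1/((1/2)/5) + 50*(-137) = 1/((1/2)*(1/5)) - 6850 = 1/(1/10) - 6850 = 10 - 6850 = -6840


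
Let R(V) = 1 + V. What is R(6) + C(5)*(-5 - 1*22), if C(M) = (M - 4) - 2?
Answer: 34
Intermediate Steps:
C(M) = -6 + M (C(M) = (-4 + M) - 2 = -6 + M)
R(6) + C(5)*(-5 - 1*22) = (1 + 6) + (-6 + 5)*(-5 - 1*22) = 7 - (-5 - 22) = 7 - 1*(-27) = 7 + 27 = 34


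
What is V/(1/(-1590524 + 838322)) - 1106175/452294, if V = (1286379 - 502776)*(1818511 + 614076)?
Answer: -648514635968360779250043/452294 ≈ -1.4338e+18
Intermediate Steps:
V = 1906182470961 (V = 783603*2432587 = 1906182470961)
V/(1/(-1590524 + 838322)) - 1106175/452294 = 1906182470961/(1/(-1590524 + 838322)) - 1106175/452294 = 1906182470961/(1/(-752202)) - 1106175*1/452294 = 1906182470961/(-1/752202) - 1106175/452294 = 1906182470961*(-752202) - 1106175/452294 = -1433834267021806122 - 1106175/452294 = -648514635968360779250043/452294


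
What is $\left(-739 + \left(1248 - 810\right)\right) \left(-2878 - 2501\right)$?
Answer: $1619079$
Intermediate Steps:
$\left(-739 + \left(1248 - 810\right)\right) \left(-2878 - 2501\right) = \left(-739 + \left(1248 - 810\right)\right) \left(-5379\right) = \left(-739 + 438\right) \left(-5379\right) = \left(-301\right) \left(-5379\right) = 1619079$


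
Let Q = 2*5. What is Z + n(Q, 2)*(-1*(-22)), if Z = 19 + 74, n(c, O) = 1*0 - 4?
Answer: 5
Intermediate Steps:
Q = 10
n(c, O) = -4 (n(c, O) = 0 - 4 = -4)
Z = 93
Z + n(Q, 2)*(-1*(-22)) = 93 - (-4)*(-22) = 93 - 4*22 = 93 - 88 = 5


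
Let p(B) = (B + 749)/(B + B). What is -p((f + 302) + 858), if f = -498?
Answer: -1411/1324 ≈ -1.0657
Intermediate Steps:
p(B) = (749 + B)/(2*B) (p(B) = (749 + B)/((2*B)) = (749 + B)*(1/(2*B)) = (749 + B)/(2*B))
-p((f + 302) + 858) = -(749 + ((-498 + 302) + 858))/(2*((-498 + 302) + 858)) = -(749 + (-196 + 858))/(2*(-196 + 858)) = -(749 + 662)/(2*662) = -1411/(2*662) = -1*1411/1324 = -1411/1324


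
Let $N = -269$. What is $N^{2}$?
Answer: $72361$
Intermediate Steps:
$N^{2} = \left(-269\right)^{2} = 72361$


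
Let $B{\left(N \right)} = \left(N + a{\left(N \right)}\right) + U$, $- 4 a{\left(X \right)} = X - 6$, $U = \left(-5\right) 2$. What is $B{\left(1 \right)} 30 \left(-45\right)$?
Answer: $\frac{20925}{2} \approx 10463.0$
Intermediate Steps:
$U = -10$
$a{\left(X \right)} = \frac{3}{2} - \frac{X}{4}$ ($a{\left(X \right)} = - \frac{X - 6}{4} = - \frac{-6 + X}{4} = \frac{3}{2} - \frac{X}{4}$)
$B{\left(N \right)} = - \frac{17}{2} + \frac{3 N}{4}$ ($B{\left(N \right)} = \left(N - \left(- \frac{3}{2} + \frac{N}{4}\right)\right) - 10 = \left(\frac{3}{2} + \frac{3 N}{4}\right) - 10 = - \frac{17}{2} + \frac{3 N}{4}$)
$B{\left(1 \right)} 30 \left(-45\right) = \left(- \frac{17}{2} + \frac{3}{4} \cdot 1\right) 30 \left(-45\right) = \left(- \frac{17}{2} + \frac{3}{4}\right) 30 \left(-45\right) = \left(- \frac{31}{4}\right) 30 \left(-45\right) = \left(- \frac{465}{2}\right) \left(-45\right) = \frac{20925}{2}$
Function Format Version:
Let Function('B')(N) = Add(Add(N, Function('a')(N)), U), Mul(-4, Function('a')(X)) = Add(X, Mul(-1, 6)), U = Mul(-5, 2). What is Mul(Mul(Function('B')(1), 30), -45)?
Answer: Rational(20925, 2) ≈ 10463.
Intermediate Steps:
U = -10
Function('a')(X) = Add(Rational(3, 2), Mul(Rational(-1, 4), X)) (Function('a')(X) = Mul(Rational(-1, 4), Add(X, Mul(-1, 6))) = Mul(Rational(-1, 4), Add(X, -6)) = Mul(Rational(-1, 4), Add(-6, X)) = Add(Rational(3, 2), Mul(Rational(-1, 4), X)))
Function('B')(N) = Add(Rational(-17, 2), Mul(Rational(3, 4), N)) (Function('B')(N) = Add(Add(N, Add(Rational(3, 2), Mul(Rational(-1, 4), N))), -10) = Add(Add(Rational(3, 2), Mul(Rational(3, 4), N)), -10) = Add(Rational(-17, 2), Mul(Rational(3, 4), N)))
Mul(Mul(Function('B')(1), 30), -45) = Mul(Mul(Add(Rational(-17, 2), Mul(Rational(3, 4), 1)), 30), -45) = Mul(Mul(Add(Rational(-17, 2), Rational(3, 4)), 30), -45) = Mul(Mul(Rational(-31, 4), 30), -45) = Mul(Rational(-465, 2), -45) = Rational(20925, 2)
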